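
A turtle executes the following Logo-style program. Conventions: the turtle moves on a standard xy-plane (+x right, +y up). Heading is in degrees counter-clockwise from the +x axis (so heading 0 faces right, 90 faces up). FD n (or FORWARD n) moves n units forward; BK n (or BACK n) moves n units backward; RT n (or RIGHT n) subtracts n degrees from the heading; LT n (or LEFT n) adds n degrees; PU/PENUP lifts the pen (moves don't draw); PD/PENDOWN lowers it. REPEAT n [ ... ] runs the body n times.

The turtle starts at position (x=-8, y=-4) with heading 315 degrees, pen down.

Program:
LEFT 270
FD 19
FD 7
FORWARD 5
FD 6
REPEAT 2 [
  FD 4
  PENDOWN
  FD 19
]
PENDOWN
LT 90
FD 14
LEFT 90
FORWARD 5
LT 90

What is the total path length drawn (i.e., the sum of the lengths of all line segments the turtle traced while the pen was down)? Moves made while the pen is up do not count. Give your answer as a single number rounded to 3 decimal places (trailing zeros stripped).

Answer: 102

Derivation:
Executing turtle program step by step:
Start: pos=(-8,-4), heading=315, pen down
LT 270: heading 315 -> 225
FD 19: (-8,-4) -> (-21.435,-17.435) [heading=225, draw]
FD 7: (-21.435,-17.435) -> (-26.385,-22.385) [heading=225, draw]
FD 5: (-26.385,-22.385) -> (-29.92,-25.92) [heading=225, draw]
FD 6: (-29.92,-25.92) -> (-34.163,-30.163) [heading=225, draw]
REPEAT 2 [
  -- iteration 1/2 --
  FD 4: (-34.163,-30.163) -> (-36.991,-32.991) [heading=225, draw]
  PD: pen down
  FD 19: (-36.991,-32.991) -> (-50.426,-46.426) [heading=225, draw]
  -- iteration 2/2 --
  FD 4: (-50.426,-46.426) -> (-53.255,-49.255) [heading=225, draw]
  PD: pen down
  FD 19: (-53.255,-49.255) -> (-66.69,-62.69) [heading=225, draw]
]
PD: pen down
LT 90: heading 225 -> 315
FD 14: (-66.69,-62.69) -> (-56.79,-72.589) [heading=315, draw]
LT 90: heading 315 -> 45
FD 5: (-56.79,-72.589) -> (-53.255,-69.054) [heading=45, draw]
LT 90: heading 45 -> 135
Final: pos=(-53.255,-69.054), heading=135, 10 segment(s) drawn

Segment lengths:
  seg 1: (-8,-4) -> (-21.435,-17.435), length = 19
  seg 2: (-21.435,-17.435) -> (-26.385,-22.385), length = 7
  seg 3: (-26.385,-22.385) -> (-29.92,-25.92), length = 5
  seg 4: (-29.92,-25.92) -> (-34.163,-30.163), length = 6
  seg 5: (-34.163,-30.163) -> (-36.991,-32.991), length = 4
  seg 6: (-36.991,-32.991) -> (-50.426,-46.426), length = 19
  seg 7: (-50.426,-46.426) -> (-53.255,-49.255), length = 4
  seg 8: (-53.255,-49.255) -> (-66.69,-62.69), length = 19
  seg 9: (-66.69,-62.69) -> (-56.79,-72.589), length = 14
  seg 10: (-56.79,-72.589) -> (-53.255,-69.054), length = 5
Total = 102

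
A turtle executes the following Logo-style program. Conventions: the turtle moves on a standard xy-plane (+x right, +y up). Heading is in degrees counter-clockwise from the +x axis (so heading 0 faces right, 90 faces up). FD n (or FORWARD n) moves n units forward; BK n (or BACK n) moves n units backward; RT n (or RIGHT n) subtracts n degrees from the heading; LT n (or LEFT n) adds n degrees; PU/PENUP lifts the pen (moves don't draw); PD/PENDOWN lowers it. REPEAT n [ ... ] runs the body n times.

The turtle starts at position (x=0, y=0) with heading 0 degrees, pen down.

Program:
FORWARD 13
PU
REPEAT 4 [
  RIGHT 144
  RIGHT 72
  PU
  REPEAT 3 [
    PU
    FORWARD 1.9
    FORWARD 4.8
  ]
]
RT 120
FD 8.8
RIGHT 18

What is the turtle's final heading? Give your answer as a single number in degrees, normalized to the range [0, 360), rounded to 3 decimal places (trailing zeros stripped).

Answer: 78

Derivation:
Executing turtle program step by step:
Start: pos=(0,0), heading=0, pen down
FD 13: (0,0) -> (13,0) [heading=0, draw]
PU: pen up
REPEAT 4 [
  -- iteration 1/4 --
  RT 144: heading 0 -> 216
  RT 72: heading 216 -> 144
  PU: pen up
  REPEAT 3 [
    -- iteration 1/3 --
    PU: pen up
    FD 1.9: (13,0) -> (11.463,1.117) [heading=144, move]
    FD 4.8: (11.463,1.117) -> (7.58,3.938) [heading=144, move]
    -- iteration 2/3 --
    PU: pen up
    FD 1.9: (7.58,3.938) -> (6.042,5.055) [heading=144, move]
    FD 4.8: (6.042,5.055) -> (2.159,7.876) [heading=144, move]
    -- iteration 3/3 --
    PU: pen up
    FD 1.9: (2.159,7.876) -> (0.622,8.993) [heading=144, move]
    FD 4.8: (0.622,8.993) -> (-3.261,11.814) [heading=144, move]
  ]
  -- iteration 2/4 --
  RT 144: heading 144 -> 0
  RT 72: heading 0 -> 288
  PU: pen up
  REPEAT 3 [
    -- iteration 1/3 --
    PU: pen up
    FD 1.9: (-3.261,11.814) -> (-2.674,10.007) [heading=288, move]
    FD 4.8: (-2.674,10.007) -> (-1.191,5.442) [heading=288, move]
    -- iteration 2/3 --
    PU: pen up
    FD 1.9: (-1.191,5.442) -> (-0.604,3.635) [heading=288, move]
    FD 4.8: (-0.604,3.635) -> (0.88,-0.93) [heading=288, move]
    -- iteration 3/3 --
    PU: pen up
    FD 1.9: (0.88,-0.93) -> (1.467,-2.737) [heading=288, move]
    FD 4.8: (1.467,-2.737) -> (2.95,-7.302) [heading=288, move]
  ]
  -- iteration 3/4 --
  RT 144: heading 288 -> 144
  RT 72: heading 144 -> 72
  PU: pen up
  REPEAT 3 [
    -- iteration 1/3 --
    PU: pen up
    FD 1.9: (2.95,-7.302) -> (3.537,-5.495) [heading=72, move]
    FD 4.8: (3.537,-5.495) -> (5.02,-0.93) [heading=72, move]
    -- iteration 2/3 --
    PU: pen up
    FD 1.9: (5.02,-0.93) -> (5.608,0.877) [heading=72, move]
    FD 4.8: (5.608,0.877) -> (7.091,5.442) [heading=72, move]
    -- iteration 3/3 --
    PU: pen up
    FD 1.9: (7.091,5.442) -> (7.678,7.249) [heading=72, move]
    FD 4.8: (7.678,7.249) -> (9.161,11.814) [heading=72, move]
  ]
  -- iteration 4/4 --
  RT 144: heading 72 -> 288
  RT 72: heading 288 -> 216
  PU: pen up
  REPEAT 3 [
    -- iteration 1/3 --
    PU: pen up
    FD 1.9: (9.161,11.814) -> (7.624,10.698) [heading=216, move]
    FD 4.8: (7.624,10.698) -> (3.741,7.876) [heading=216, move]
    -- iteration 2/3 --
    PU: pen up
    FD 1.9: (3.741,7.876) -> (2.204,6.76) [heading=216, move]
    FD 4.8: (2.204,6.76) -> (-1.68,3.938) [heading=216, move]
    -- iteration 3/3 --
    PU: pen up
    FD 1.9: (-1.68,3.938) -> (-3.217,2.821) [heading=216, move]
    FD 4.8: (-3.217,2.821) -> (-7.1,0) [heading=216, move]
  ]
]
RT 120: heading 216 -> 96
FD 8.8: (-7.1,0) -> (-8.02,8.752) [heading=96, move]
RT 18: heading 96 -> 78
Final: pos=(-8.02,8.752), heading=78, 1 segment(s) drawn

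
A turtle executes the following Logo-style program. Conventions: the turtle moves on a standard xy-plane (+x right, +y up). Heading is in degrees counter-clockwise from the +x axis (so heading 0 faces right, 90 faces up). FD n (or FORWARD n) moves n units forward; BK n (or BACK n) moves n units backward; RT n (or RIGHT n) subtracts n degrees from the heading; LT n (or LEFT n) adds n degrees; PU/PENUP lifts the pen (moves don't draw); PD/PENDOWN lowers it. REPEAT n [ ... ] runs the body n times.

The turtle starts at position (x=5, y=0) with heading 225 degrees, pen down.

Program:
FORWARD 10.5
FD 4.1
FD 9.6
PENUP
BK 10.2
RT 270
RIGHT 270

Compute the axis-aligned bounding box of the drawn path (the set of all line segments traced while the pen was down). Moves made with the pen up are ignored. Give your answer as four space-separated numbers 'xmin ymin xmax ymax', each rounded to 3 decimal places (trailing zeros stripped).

Executing turtle program step by step:
Start: pos=(5,0), heading=225, pen down
FD 10.5: (5,0) -> (-2.425,-7.425) [heading=225, draw]
FD 4.1: (-2.425,-7.425) -> (-5.324,-10.324) [heading=225, draw]
FD 9.6: (-5.324,-10.324) -> (-12.112,-17.112) [heading=225, draw]
PU: pen up
BK 10.2: (-12.112,-17.112) -> (-4.899,-9.899) [heading=225, move]
RT 270: heading 225 -> 315
RT 270: heading 315 -> 45
Final: pos=(-4.899,-9.899), heading=45, 3 segment(s) drawn

Segment endpoints: x in {-12.112, -5.324, -2.425, 5}, y in {-17.112, -10.324, -7.425, 0}
xmin=-12.112, ymin=-17.112, xmax=5, ymax=0

Answer: -12.112 -17.112 5 0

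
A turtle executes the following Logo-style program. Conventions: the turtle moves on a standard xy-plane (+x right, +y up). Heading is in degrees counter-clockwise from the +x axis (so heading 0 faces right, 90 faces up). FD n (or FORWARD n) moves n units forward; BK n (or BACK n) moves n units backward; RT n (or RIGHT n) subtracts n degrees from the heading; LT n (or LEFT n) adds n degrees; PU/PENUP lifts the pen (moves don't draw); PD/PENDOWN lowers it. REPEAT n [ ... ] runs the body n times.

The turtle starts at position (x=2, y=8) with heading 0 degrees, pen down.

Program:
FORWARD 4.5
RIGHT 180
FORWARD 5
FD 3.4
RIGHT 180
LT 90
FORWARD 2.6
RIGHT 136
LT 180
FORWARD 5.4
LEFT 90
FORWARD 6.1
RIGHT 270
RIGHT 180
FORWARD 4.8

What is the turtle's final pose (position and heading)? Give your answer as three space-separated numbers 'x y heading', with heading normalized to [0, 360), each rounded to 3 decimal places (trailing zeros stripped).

Executing turtle program step by step:
Start: pos=(2,8), heading=0, pen down
FD 4.5: (2,8) -> (6.5,8) [heading=0, draw]
RT 180: heading 0 -> 180
FD 5: (6.5,8) -> (1.5,8) [heading=180, draw]
FD 3.4: (1.5,8) -> (-1.9,8) [heading=180, draw]
RT 180: heading 180 -> 0
LT 90: heading 0 -> 90
FD 2.6: (-1.9,8) -> (-1.9,10.6) [heading=90, draw]
RT 136: heading 90 -> 314
LT 180: heading 314 -> 134
FD 5.4: (-1.9,10.6) -> (-5.651,14.484) [heading=134, draw]
LT 90: heading 134 -> 224
FD 6.1: (-5.651,14.484) -> (-10.039,10.247) [heading=224, draw]
RT 270: heading 224 -> 314
RT 180: heading 314 -> 134
FD 4.8: (-10.039,10.247) -> (-13.373,13.7) [heading=134, draw]
Final: pos=(-13.373,13.7), heading=134, 7 segment(s) drawn

Answer: -13.373 13.7 134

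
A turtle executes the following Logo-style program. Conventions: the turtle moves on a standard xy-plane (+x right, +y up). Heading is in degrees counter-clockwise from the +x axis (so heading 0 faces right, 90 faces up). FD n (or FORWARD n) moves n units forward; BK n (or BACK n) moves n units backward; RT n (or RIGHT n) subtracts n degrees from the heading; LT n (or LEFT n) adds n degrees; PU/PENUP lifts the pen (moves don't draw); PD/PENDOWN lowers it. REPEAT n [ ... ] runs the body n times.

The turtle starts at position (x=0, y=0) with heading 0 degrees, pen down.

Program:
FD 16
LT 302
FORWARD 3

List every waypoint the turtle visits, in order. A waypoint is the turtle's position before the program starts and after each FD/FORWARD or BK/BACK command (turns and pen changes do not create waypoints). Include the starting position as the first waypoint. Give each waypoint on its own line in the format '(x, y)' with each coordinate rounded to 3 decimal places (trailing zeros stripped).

Answer: (0, 0)
(16, 0)
(17.59, -2.544)

Derivation:
Executing turtle program step by step:
Start: pos=(0,0), heading=0, pen down
FD 16: (0,0) -> (16,0) [heading=0, draw]
LT 302: heading 0 -> 302
FD 3: (16,0) -> (17.59,-2.544) [heading=302, draw]
Final: pos=(17.59,-2.544), heading=302, 2 segment(s) drawn
Waypoints (3 total):
(0, 0)
(16, 0)
(17.59, -2.544)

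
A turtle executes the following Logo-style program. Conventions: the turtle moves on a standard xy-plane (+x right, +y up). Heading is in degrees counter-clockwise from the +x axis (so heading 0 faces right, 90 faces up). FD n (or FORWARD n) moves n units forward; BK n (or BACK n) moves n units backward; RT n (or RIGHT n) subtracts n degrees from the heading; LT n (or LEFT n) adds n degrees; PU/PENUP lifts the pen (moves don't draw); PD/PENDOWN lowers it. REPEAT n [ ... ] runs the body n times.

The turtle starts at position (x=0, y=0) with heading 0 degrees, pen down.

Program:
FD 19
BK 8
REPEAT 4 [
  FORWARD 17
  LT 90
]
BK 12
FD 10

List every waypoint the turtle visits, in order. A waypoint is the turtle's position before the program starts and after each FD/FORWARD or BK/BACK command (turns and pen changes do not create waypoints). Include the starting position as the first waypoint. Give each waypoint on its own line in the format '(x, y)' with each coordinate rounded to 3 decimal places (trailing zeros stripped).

Executing turtle program step by step:
Start: pos=(0,0), heading=0, pen down
FD 19: (0,0) -> (19,0) [heading=0, draw]
BK 8: (19,0) -> (11,0) [heading=0, draw]
REPEAT 4 [
  -- iteration 1/4 --
  FD 17: (11,0) -> (28,0) [heading=0, draw]
  LT 90: heading 0 -> 90
  -- iteration 2/4 --
  FD 17: (28,0) -> (28,17) [heading=90, draw]
  LT 90: heading 90 -> 180
  -- iteration 3/4 --
  FD 17: (28,17) -> (11,17) [heading=180, draw]
  LT 90: heading 180 -> 270
  -- iteration 4/4 --
  FD 17: (11,17) -> (11,0) [heading=270, draw]
  LT 90: heading 270 -> 0
]
BK 12: (11,0) -> (-1,0) [heading=0, draw]
FD 10: (-1,0) -> (9,0) [heading=0, draw]
Final: pos=(9,0), heading=0, 8 segment(s) drawn
Waypoints (9 total):
(0, 0)
(19, 0)
(11, 0)
(28, 0)
(28, 17)
(11, 17)
(11, 0)
(-1, 0)
(9, 0)

Answer: (0, 0)
(19, 0)
(11, 0)
(28, 0)
(28, 17)
(11, 17)
(11, 0)
(-1, 0)
(9, 0)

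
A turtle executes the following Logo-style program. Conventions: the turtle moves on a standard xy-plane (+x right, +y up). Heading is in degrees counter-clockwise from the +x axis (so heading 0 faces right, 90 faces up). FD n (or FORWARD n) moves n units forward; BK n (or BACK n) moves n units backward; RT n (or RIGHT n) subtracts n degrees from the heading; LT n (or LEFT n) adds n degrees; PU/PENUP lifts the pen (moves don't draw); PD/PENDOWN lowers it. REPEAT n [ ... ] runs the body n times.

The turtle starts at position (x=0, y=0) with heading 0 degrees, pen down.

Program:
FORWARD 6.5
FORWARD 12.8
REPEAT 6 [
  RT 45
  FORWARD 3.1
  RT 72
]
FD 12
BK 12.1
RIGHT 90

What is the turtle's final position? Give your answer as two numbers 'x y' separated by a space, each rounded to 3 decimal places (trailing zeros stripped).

Executing turtle program step by step:
Start: pos=(0,0), heading=0, pen down
FD 6.5: (0,0) -> (6.5,0) [heading=0, draw]
FD 12.8: (6.5,0) -> (19.3,0) [heading=0, draw]
REPEAT 6 [
  -- iteration 1/6 --
  RT 45: heading 0 -> 315
  FD 3.1: (19.3,0) -> (21.492,-2.192) [heading=315, draw]
  RT 72: heading 315 -> 243
  -- iteration 2/6 --
  RT 45: heading 243 -> 198
  FD 3.1: (21.492,-2.192) -> (18.544,-3.15) [heading=198, draw]
  RT 72: heading 198 -> 126
  -- iteration 3/6 --
  RT 45: heading 126 -> 81
  FD 3.1: (18.544,-3.15) -> (19.029,-0.088) [heading=81, draw]
  RT 72: heading 81 -> 9
  -- iteration 4/6 --
  RT 45: heading 9 -> 324
  FD 3.1: (19.029,-0.088) -> (21.537,-1.91) [heading=324, draw]
  RT 72: heading 324 -> 252
  -- iteration 5/6 --
  RT 45: heading 252 -> 207
  FD 3.1: (21.537,-1.91) -> (18.775,-3.318) [heading=207, draw]
  RT 72: heading 207 -> 135
  -- iteration 6/6 --
  RT 45: heading 135 -> 90
  FD 3.1: (18.775,-3.318) -> (18.775,-0.218) [heading=90, draw]
  RT 72: heading 90 -> 18
]
FD 12: (18.775,-0.218) -> (30.187,3.491) [heading=18, draw]
BK 12.1: (30.187,3.491) -> (18.679,-0.249) [heading=18, draw]
RT 90: heading 18 -> 288
Final: pos=(18.679,-0.249), heading=288, 10 segment(s) drawn

Answer: 18.679 -0.249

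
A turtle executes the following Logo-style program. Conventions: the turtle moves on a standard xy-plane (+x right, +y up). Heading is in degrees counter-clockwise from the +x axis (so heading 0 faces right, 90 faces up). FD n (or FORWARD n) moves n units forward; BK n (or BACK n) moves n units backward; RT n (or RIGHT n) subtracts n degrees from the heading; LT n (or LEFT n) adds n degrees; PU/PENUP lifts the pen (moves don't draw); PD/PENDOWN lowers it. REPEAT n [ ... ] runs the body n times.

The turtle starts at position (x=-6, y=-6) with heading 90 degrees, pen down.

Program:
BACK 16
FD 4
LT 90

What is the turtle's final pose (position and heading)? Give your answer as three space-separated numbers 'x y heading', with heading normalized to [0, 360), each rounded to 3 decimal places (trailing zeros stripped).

Answer: -6 -18 180

Derivation:
Executing turtle program step by step:
Start: pos=(-6,-6), heading=90, pen down
BK 16: (-6,-6) -> (-6,-22) [heading=90, draw]
FD 4: (-6,-22) -> (-6,-18) [heading=90, draw]
LT 90: heading 90 -> 180
Final: pos=(-6,-18), heading=180, 2 segment(s) drawn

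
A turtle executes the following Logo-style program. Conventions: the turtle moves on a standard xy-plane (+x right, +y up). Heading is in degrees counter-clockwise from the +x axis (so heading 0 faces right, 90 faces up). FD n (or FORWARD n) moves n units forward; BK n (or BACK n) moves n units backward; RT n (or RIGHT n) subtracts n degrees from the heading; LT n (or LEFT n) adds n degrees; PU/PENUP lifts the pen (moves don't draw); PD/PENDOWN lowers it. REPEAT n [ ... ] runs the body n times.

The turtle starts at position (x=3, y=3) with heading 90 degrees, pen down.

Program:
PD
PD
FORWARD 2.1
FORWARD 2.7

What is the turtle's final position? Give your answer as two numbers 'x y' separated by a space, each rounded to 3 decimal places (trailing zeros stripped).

Answer: 3 7.8

Derivation:
Executing turtle program step by step:
Start: pos=(3,3), heading=90, pen down
PD: pen down
PD: pen down
FD 2.1: (3,3) -> (3,5.1) [heading=90, draw]
FD 2.7: (3,5.1) -> (3,7.8) [heading=90, draw]
Final: pos=(3,7.8), heading=90, 2 segment(s) drawn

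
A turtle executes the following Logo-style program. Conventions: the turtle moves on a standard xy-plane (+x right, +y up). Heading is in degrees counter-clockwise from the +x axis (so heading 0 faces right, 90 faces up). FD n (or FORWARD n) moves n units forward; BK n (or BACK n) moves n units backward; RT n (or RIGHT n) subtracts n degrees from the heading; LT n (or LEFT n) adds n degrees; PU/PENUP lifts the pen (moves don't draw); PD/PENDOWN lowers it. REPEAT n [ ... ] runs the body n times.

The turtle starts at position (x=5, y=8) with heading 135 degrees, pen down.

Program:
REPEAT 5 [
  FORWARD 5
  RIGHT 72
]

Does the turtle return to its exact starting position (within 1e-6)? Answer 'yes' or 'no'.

Answer: yes

Derivation:
Executing turtle program step by step:
Start: pos=(5,8), heading=135, pen down
REPEAT 5 [
  -- iteration 1/5 --
  FD 5: (5,8) -> (1.464,11.536) [heading=135, draw]
  RT 72: heading 135 -> 63
  -- iteration 2/5 --
  FD 5: (1.464,11.536) -> (3.734,15.991) [heading=63, draw]
  RT 72: heading 63 -> 351
  -- iteration 3/5 --
  FD 5: (3.734,15.991) -> (8.673,15.208) [heading=351, draw]
  RT 72: heading 351 -> 279
  -- iteration 4/5 --
  FD 5: (8.673,15.208) -> (9.455,10.27) [heading=279, draw]
  RT 72: heading 279 -> 207
  -- iteration 5/5 --
  FD 5: (9.455,10.27) -> (5,8) [heading=207, draw]
  RT 72: heading 207 -> 135
]
Final: pos=(5,8), heading=135, 5 segment(s) drawn

Start position: (5, 8)
Final position: (5, 8)
Distance = 0; < 1e-6 -> CLOSED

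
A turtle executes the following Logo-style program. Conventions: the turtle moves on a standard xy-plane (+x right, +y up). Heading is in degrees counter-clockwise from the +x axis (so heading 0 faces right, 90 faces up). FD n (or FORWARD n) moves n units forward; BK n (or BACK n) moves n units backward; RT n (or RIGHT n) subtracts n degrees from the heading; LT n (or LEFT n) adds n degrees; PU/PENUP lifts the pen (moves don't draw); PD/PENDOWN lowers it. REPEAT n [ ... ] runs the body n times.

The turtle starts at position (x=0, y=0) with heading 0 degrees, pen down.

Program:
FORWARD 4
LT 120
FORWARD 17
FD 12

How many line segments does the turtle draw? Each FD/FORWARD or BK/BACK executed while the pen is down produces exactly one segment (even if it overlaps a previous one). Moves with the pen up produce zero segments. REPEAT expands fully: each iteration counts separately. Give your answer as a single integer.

Answer: 3

Derivation:
Executing turtle program step by step:
Start: pos=(0,0), heading=0, pen down
FD 4: (0,0) -> (4,0) [heading=0, draw]
LT 120: heading 0 -> 120
FD 17: (4,0) -> (-4.5,14.722) [heading=120, draw]
FD 12: (-4.5,14.722) -> (-10.5,25.115) [heading=120, draw]
Final: pos=(-10.5,25.115), heading=120, 3 segment(s) drawn
Segments drawn: 3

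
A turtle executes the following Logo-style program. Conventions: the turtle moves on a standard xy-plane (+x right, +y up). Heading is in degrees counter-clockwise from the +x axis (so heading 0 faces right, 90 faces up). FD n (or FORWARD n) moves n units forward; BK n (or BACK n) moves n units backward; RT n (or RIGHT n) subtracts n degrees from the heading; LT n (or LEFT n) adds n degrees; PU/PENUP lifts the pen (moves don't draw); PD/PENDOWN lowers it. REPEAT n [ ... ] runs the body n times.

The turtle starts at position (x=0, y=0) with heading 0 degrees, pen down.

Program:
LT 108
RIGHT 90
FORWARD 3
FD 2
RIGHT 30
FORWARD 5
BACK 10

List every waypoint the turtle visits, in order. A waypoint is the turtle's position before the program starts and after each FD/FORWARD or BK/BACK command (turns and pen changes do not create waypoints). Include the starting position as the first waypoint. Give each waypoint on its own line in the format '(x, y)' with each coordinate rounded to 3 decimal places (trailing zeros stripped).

Answer: (0, 0)
(2.853, 0.927)
(4.755, 1.545)
(9.646, 0.506)
(-0.135, 2.585)

Derivation:
Executing turtle program step by step:
Start: pos=(0,0), heading=0, pen down
LT 108: heading 0 -> 108
RT 90: heading 108 -> 18
FD 3: (0,0) -> (2.853,0.927) [heading=18, draw]
FD 2: (2.853,0.927) -> (4.755,1.545) [heading=18, draw]
RT 30: heading 18 -> 348
FD 5: (4.755,1.545) -> (9.646,0.506) [heading=348, draw]
BK 10: (9.646,0.506) -> (-0.135,2.585) [heading=348, draw]
Final: pos=(-0.135,2.585), heading=348, 4 segment(s) drawn
Waypoints (5 total):
(0, 0)
(2.853, 0.927)
(4.755, 1.545)
(9.646, 0.506)
(-0.135, 2.585)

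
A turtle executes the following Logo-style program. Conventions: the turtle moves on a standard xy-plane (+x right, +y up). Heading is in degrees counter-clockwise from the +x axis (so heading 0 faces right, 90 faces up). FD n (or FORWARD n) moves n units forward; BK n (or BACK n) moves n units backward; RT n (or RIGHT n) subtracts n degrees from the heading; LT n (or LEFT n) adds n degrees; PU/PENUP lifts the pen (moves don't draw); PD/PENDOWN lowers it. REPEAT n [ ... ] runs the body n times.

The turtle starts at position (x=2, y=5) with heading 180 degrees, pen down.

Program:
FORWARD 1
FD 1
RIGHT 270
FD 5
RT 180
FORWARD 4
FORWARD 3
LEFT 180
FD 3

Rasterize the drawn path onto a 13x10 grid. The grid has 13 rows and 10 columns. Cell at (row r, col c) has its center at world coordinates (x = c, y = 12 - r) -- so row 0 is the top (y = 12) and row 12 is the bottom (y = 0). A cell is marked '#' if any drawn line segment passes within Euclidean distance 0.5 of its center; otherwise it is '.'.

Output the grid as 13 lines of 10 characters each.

Answer: ..........
..........
..........
..........
..........
#.........
#.........
###.......
#.........
#.........
#.........
#.........
#.........

Derivation:
Segment 0: (2,5) -> (1,5)
Segment 1: (1,5) -> (0,5)
Segment 2: (0,5) -> (0,0)
Segment 3: (0,0) -> (-0,4)
Segment 4: (-0,4) -> (-0,7)
Segment 5: (-0,7) -> (-0,4)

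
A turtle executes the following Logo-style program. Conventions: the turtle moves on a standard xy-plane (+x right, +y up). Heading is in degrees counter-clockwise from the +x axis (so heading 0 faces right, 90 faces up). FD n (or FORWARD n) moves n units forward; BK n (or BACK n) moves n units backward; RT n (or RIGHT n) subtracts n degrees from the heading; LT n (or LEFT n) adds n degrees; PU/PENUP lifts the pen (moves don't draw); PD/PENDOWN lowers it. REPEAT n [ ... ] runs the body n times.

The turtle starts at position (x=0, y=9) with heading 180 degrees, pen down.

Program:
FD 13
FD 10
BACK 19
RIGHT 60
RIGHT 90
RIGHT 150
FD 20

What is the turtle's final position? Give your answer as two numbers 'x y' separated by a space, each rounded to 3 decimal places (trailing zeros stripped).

Executing turtle program step by step:
Start: pos=(0,9), heading=180, pen down
FD 13: (0,9) -> (-13,9) [heading=180, draw]
FD 10: (-13,9) -> (-23,9) [heading=180, draw]
BK 19: (-23,9) -> (-4,9) [heading=180, draw]
RT 60: heading 180 -> 120
RT 90: heading 120 -> 30
RT 150: heading 30 -> 240
FD 20: (-4,9) -> (-14,-8.321) [heading=240, draw]
Final: pos=(-14,-8.321), heading=240, 4 segment(s) drawn

Answer: -14 -8.321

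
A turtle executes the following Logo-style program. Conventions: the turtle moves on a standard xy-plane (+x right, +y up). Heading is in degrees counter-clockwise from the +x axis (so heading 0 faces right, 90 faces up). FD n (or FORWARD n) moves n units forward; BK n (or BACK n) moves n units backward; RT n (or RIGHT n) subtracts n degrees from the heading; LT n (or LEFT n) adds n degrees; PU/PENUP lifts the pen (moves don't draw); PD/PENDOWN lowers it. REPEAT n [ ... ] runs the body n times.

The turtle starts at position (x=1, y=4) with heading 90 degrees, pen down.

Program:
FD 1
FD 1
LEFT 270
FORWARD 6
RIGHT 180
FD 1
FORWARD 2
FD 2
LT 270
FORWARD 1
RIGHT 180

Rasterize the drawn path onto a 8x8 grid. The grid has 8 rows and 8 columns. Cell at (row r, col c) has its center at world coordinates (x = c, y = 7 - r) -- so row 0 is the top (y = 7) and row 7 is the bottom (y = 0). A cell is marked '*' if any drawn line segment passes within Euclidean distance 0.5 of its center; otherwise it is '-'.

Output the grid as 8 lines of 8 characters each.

Segment 0: (1,4) -> (1,5)
Segment 1: (1,5) -> (1,6)
Segment 2: (1,6) -> (7,6)
Segment 3: (7,6) -> (6,6)
Segment 4: (6,6) -> (4,6)
Segment 5: (4,6) -> (2,6)
Segment 6: (2,6) -> (2,7)

Answer: --*-----
-*******
-*------
-*------
--------
--------
--------
--------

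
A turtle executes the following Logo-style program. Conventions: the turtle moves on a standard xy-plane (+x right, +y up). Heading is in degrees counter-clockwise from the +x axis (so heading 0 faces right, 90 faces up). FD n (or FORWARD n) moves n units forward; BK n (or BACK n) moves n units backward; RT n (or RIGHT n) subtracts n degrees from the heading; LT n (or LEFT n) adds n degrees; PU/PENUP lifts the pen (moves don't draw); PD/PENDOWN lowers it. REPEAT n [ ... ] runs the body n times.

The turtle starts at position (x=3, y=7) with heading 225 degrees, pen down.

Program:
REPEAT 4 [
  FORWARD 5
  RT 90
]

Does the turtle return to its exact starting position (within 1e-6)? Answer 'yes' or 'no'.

Executing turtle program step by step:
Start: pos=(3,7), heading=225, pen down
REPEAT 4 [
  -- iteration 1/4 --
  FD 5: (3,7) -> (-0.536,3.464) [heading=225, draw]
  RT 90: heading 225 -> 135
  -- iteration 2/4 --
  FD 5: (-0.536,3.464) -> (-4.071,7) [heading=135, draw]
  RT 90: heading 135 -> 45
  -- iteration 3/4 --
  FD 5: (-4.071,7) -> (-0.536,10.536) [heading=45, draw]
  RT 90: heading 45 -> 315
  -- iteration 4/4 --
  FD 5: (-0.536,10.536) -> (3,7) [heading=315, draw]
  RT 90: heading 315 -> 225
]
Final: pos=(3,7), heading=225, 4 segment(s) drawn

Start position: (3, 7)
Final position: (3, 7)
Distance = 0; < 1e-6 -> CLOSED

Answer: yes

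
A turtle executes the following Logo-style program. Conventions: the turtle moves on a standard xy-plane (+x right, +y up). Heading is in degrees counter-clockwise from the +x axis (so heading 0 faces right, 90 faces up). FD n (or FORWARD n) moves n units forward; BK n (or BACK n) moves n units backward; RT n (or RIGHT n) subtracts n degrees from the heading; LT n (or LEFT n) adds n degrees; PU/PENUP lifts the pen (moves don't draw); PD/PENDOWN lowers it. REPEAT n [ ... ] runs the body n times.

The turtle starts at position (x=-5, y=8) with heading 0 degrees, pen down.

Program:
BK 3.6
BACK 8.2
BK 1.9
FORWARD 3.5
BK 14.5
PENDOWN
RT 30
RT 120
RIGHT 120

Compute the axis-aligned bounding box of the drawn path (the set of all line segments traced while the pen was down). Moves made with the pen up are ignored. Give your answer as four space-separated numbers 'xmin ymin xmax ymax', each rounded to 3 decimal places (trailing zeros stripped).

Answer: -29.7 8 -5 8

Derivation:
Executing turtle program step by step:
Start: pos=(-5,8), heading=0, pen down
BK 3.6: (-5,8) -> (-8.6,8) [heading=0, draw]
BK 8.2: (-8.6,8) -> (-16.8,8) [heading=0, draw]
BK 1.9: (-16.8,8) -> (-18.7,8) [heading=0, draw]
FD 3.5: (-18.7,8) -> (-15.2,8) [heading=0, draw]
BK 14.5: (-15.2,8) -> (-29.7,8) [heading=0, draw]
PD: pen down
RT 30: heading 0 -> 330
RT 120: heading 330 -> 210
RT 120: heading 210 -> 90
Final: pos=(-29.7,8), heading=90, 5 segment(s) drawn

Segment endpoints: x in {-29.7, -18.7, -16.8, -15.2, -8.6, -5}, y in {8}
xmin=-29.7, ymin=8, xmax=-5, ymax=8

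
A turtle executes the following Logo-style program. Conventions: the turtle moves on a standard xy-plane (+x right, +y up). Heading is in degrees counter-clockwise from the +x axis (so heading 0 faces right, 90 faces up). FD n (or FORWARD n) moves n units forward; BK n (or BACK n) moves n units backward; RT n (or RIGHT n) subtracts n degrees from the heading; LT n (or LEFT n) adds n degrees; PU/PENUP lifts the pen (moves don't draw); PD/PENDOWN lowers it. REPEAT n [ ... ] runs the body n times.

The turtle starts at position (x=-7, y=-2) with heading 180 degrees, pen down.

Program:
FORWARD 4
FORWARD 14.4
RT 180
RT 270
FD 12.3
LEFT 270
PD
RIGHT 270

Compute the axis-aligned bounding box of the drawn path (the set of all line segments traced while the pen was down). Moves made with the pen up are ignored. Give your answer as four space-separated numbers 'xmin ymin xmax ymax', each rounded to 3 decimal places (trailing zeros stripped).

Answer: -25.4 -2 -7 10.3

Derivation:
Executing turtle program step by step:
Start: pos=(-7,-2), heading=180, pen down
FD 4: (-7,-2) -> (-11,-2) [heading=180, draw]
FD 14.4: (-11,-2) -> (-25.4,-2) [heading=180, draw]
RT 180: heading 180 -> 0
RT 270: heading 0 -> 90
FD 12.3: (-25.4,-2) -> (-25.4,10.3) [heading=90, draw]
LT 270: heading 90 -> 0
PD: pen down
RT 270: heading 0 -> 90
Final: pos=(-25.4,10.3), heading=90, 3 segment(s) drawn

Segment endpoints: x in {-25.4, -25.4, -11, -7}, y in {-2, -2, -2, 10.3}
xmin=-25.4, ymin=-2, xmax=-7, ymax=10.3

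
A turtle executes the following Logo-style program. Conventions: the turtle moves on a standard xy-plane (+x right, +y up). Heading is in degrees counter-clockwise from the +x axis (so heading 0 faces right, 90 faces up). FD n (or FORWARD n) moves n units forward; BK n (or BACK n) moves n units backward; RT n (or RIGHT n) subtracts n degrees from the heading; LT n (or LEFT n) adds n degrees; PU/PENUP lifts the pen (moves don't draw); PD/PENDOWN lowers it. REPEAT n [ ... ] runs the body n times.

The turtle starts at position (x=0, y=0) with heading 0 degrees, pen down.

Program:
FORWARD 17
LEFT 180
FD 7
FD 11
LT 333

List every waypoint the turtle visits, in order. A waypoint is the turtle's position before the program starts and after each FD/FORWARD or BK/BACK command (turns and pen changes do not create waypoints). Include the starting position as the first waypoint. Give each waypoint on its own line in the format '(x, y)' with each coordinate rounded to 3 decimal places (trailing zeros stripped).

Answer: (0, 0)
(17, 0)
(10, 0)
(-1, 0)

Derivation:
Executing turtle program step by step:
Start: pos=(0,0), heading=0, pen down
FD 17: (0,0) -> (17,0) [heading=0, draw]
LT 180: heading 0 -> 180
FD 7: (17,0) -> (10,0) [heading=180, draw]
FD 11: (10,0) -> (-1,0) [heading=180, draw]
LT 333: heading 180 -> 153
Final: pos=(-1,0), heading=153, 3 segment(s) drawn
Waypoints (4 total):
(0, 0)
(17, 0)
(10, 0)
(-1, 0)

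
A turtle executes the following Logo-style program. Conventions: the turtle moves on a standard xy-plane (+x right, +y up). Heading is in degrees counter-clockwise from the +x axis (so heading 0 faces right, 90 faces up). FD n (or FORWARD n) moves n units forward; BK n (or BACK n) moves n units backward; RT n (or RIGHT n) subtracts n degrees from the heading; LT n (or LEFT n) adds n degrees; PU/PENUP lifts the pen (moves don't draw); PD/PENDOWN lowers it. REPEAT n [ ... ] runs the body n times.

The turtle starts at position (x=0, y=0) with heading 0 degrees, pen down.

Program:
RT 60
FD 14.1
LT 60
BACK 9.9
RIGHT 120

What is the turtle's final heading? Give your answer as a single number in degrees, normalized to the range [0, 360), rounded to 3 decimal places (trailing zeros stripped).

Answer: 240

Derivation:
Executing turtle program step by step:
Start: pos=(0,0), heading=0, pen down
RT 60: heading 0 -> 300
FD 14.1: (0,0) -> (7.05,-12.211) [heading=300, draw]
LT 60: heading 300 -> 0
BK 9.9: (7.05,-12.211) -> (-2.85,-12.211) [heading=0, draw]
RT 120: heading 0 -> 240
Final: pos=(-2.85,-12.211), heading=240, 2 segment(s) drawn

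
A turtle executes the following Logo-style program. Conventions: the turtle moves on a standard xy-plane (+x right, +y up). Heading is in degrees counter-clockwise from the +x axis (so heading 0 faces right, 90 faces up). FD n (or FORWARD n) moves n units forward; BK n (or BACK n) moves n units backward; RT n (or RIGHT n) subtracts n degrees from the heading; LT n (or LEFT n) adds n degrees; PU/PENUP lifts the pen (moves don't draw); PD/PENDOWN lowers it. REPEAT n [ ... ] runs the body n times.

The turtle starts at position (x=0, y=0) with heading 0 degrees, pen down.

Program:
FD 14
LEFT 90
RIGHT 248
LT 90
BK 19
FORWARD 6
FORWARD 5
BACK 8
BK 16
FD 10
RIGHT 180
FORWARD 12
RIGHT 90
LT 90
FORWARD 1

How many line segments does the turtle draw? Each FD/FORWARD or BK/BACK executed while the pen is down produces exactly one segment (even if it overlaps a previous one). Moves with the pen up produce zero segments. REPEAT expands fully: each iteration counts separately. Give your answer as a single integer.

Executing turtle program step by step:
Start: pos=(0,0), heading=0, pen down
FD 14: (0,0) -> (14,0) [heading=0, draw]
LT 90: heading 0 -> 90
RT 248: heading 90 -> 202
LT 90: heading 202 -> 292
BK 19: (14,0) -> (6.882,17.616) [heading=292, draw]
FD 6: (6.882,17.616) -> (9.13,12.053) [heading=292, draw]
FD 5: (9.13,12.053) -> (11.003,7.417) [heading=292, draw]
BK 8: (11.003,7.417) -> (8.006,14.835) [heading=292, draw]
BK 16: (8.006,14.835) -> (2.013,29.67) [heading=292, draw]
FD 10: (2.013,29.67) -> (5.759,20.398) [heading=292, draw]
RT 180: heading 292 -> 112
FD 12: (5.759,20.398) -> (1.263,31.524) [heading=112, draw]
RT 90: heading 112 -> 22
LT 90: heading 22 -> 112
FD 1: (1.263,31.524) -> (0.889,32.451) [heading=112, draw]
Final: pos=(0.889,32.451), heading=112, 9 segment(s) drawn
Segments drawn: 9

Answer: 9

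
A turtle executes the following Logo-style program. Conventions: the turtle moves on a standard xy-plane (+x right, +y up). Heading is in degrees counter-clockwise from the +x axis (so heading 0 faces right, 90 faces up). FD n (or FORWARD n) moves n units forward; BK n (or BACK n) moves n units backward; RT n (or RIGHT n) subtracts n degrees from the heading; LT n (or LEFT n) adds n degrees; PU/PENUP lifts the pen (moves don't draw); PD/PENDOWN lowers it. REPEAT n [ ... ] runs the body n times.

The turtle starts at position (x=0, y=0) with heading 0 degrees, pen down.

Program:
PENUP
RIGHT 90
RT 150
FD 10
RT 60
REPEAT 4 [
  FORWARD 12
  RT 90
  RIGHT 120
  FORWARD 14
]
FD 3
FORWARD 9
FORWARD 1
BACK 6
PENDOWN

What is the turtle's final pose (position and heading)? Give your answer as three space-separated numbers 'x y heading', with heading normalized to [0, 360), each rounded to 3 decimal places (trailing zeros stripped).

Executing turtle program step by step:
Start: pos=(0,0), heading=0, pen down
PU: pen up
RT 90: heading 0 -> 270
RT 150: heading 270 -> 120
FD 10: (0,0) -> (-5,8.66) [heading=120, move]
RT 60: heading 120 -> 60
REPEAT 4 [
  -- iteration 1/4 --
  FD 12: (-5,8.66) -> (1,19.053) [heading=60, move]
  RT 90: heading 60 -> 330
  RT 120: heading 330 -> 210
  FD 14: (1,19.053) -> (-11.124,12.053) [heading=210, move]
  -- iteration 2/4 --
  FD 12: (-11.124,12.053) -> (-21.517,6.053) [heading=210, move]
  RT 90: heading 210 -> 120
  RT 120: heading 120 -> 0
  FD 14: (-21.517,6.053) -> (-7.517,6.053) [heading=0, move]
  -- iteration 3/4 --
  FD 12: (-7.517,6.053) -> (4.483,6.053) [heading=0, move]
  RT 90: heading 0 -> 270
  RT 120: heading 270 -> 150
  FD 14: (4.483,6.053) -> (-7.641,13.053) [heading=150, move]
  -- iteration 4/4 --
  FD 12: (-7.641,13.053) -> (-18.033,19.053) [heading=150, move]
  RT 90: heading 150 -> 60
  RT 120: heading 60 -> 300
  FD 14: (-18.033,19.053) -> (-11.033,6.928) [heading=300, move]
]
FD 3: (-11.033,6.928) -> (-9.533,4.33) [heading=300, move]
FD 9: (-9.533,4.33) -> (-5.033,-3.464) [heading=300, move]
FD 1: (-5.033,-3.464) -> (-4.533,-4.33) [heading=300, move]
BK 6: (-4.533,-4.33) -> (-7.533,0.866) [heading=300, move]
PD: pen down
Final: pos=(-7.533,0.866), heading=300, 0 segment(s) drawn

Answer: -7.533 0.866 300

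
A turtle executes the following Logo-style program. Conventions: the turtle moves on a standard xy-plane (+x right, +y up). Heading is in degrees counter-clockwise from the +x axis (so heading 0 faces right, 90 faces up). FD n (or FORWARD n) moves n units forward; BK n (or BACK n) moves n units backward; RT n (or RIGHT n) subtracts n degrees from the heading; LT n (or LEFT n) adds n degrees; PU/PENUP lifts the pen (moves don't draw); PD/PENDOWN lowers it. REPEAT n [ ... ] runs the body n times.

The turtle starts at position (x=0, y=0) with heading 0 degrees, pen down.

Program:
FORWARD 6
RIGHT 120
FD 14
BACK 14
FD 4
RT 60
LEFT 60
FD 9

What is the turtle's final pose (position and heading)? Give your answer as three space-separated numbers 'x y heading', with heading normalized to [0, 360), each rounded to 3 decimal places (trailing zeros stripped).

Answer: -0.5 -11.258 240

Derivation:
Executing turtle program step by step:
Start: pos=(0,0), heading=0, pen down
FD 6: (0,0) -> (6,0) [heading=0, draw]
RT 120: heading 0 -> 240
FD 14: (6,0) -> (-1,-12.124) [heading=240, draw]
BK 14: (-1,-12.124) -> (6,0) [heading=240, draw]
FD 4: (6,0) -> (4,-3.464) [heading=240, draw]
RT 60: heading 240 -> 180
LT 60: heading 180 -> 240
FD 9: (4,-3.464) -> (-0.5,-11.258) [heading=240, draw]
Final: pos=(-0.5,-11.258), heading=240, 5 segment(s) drawn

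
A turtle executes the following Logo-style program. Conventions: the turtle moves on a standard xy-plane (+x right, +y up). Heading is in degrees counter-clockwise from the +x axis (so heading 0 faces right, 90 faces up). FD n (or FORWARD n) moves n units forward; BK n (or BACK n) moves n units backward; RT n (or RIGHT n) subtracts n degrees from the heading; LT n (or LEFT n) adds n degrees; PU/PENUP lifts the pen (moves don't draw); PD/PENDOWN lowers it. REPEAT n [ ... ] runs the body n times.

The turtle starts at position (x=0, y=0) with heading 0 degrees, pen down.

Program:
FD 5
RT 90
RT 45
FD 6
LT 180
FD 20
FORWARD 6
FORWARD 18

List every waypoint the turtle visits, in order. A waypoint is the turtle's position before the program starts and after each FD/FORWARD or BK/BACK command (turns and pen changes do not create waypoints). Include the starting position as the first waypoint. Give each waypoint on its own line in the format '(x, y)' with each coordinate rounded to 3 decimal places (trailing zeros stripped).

Executing turtle program step by step:
Start: pos=(0,0), heading=0, pen down
FD 5: (0,0) -> (5,0) [heading=0, draw]
RT 90: heading 0 -> 270
RT 45: heading 270 -> 225
FD 6: (5,0) -> (0.757,-4.243) [heading=225, draw]
LT 180: heading 225 -> 45
FD 20: (0.757,-4.243) -> (14.899,9.899) [heading=45, draw]
FD 6: (14.899,9.899) -> (19.142,14.142) [heading=45, draw]
FD 18: (19.142,14.142) -> (31.87,26.87) [heading=45, draw]
Final: pos=(31.87,26.87), heading=45, 5 segment(s) drawn
Waypoints (6 total):
(0, 0)
(5, 0)
(0.757, -4.243)
(14.899, 9.899)
(19.142, 14.142)
(31.87, 26.87)

Answer: (0, 0)
(5, 0)
(0.757, -4.243)
(14.899, 9.899)
(19.142, 14.142)
(31.87, 26.87)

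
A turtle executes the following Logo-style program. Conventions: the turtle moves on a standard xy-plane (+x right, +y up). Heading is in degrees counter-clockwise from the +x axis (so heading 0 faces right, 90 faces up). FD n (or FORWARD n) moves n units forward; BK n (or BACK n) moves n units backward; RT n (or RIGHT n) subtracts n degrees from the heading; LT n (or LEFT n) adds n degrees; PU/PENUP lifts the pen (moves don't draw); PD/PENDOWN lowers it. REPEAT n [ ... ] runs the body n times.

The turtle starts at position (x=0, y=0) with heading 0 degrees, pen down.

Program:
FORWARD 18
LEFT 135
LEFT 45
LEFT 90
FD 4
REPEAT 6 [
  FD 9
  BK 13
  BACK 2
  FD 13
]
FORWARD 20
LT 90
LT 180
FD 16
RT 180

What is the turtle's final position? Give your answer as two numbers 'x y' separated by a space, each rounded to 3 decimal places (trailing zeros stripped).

Answer: 2 -66

Derivation:
Executing turtle program step by step:
Start: pos=(0,0), heading=0, pen down
FD 18: (0,0) -> (18,0) [heading=0, draw]
LT 135: heading 0 -> 135
LT 45: heading 135 -> 180
LT 90: heading 180 -> 270
FD 4: (18,0) -> (18,-4) [heading=270, draw]
REPEAT 6 [
  -- iteration 1/6 --
  FD 9: (18,-4) -> (18,-13) [heading=270, draw]
  BK 13: (18,-13) -> (18,0) [heading=270, draw]
  BK 2: (18,0) -> (18,2) [heading=270, draw]
  FD 13: (18,2) -> (18,-11) [heading=270, draw]
  -- iteration 2/6 --
  FD 9: (18,-11) -> (18,-20) [heading=270, draw]
  BK 13: (18,-20) -> (18,-7) [heading=270, draw]
  BK 2: (18,-7) -> (18,-5) [heading=270, draw]
  FD 13: (18,-5) -> (18,-18) [heading=270, draw]
  -- iteration 3/6 --
  FD 9: (18,-18) -> (18,-27) [heading=270, draw]
  BK 13: (18,-27) -> (18,-14) [heading=270, draw]
  BK 2: (18,-14) -> (18,-12) [heading=270, draw]
  FD 13: (18,-12) -> (18,-25) [heading=270, draw]
  -- iteration 4/6 --
  FD 9: (18,-25) -> (18,-34) [heading=270, draw]
  BK 13: (18,-34) -> (18,-21) [heading=270, draw]
  BK 2: (18,-21) -> (18,-19) [heading=270, draw]
  FD 13: (18,-19) -> (18,-32) [heading=270, draw]
  -- iteration 5/6 --
  FD 9: (18,-32) -> (18,-41) [heading=270, draw]
  BK 13: (18,-41) -> (18,-28) [heading=270, draw]
  BK 2: (18,-28) -> (18,-26) [heading=270, draw]
  FD 13: (18,-26) -> (18,-39) [heading=270, draw]
  -- iteration 6/6 --
  FD 9: (18,-39) -> (18,-48) [heading=270, draw]
  BK 13: (18,-48) -> (18,-35) [heading=270, draw]
  BK 2: (18,-35) -> (18,-33) [heading=270, draw]
  FD 13: (18,-33) -> (18,-46) [heading=270, draw]
]
FD 20: (18,-46) -> (18,-66) [heading=270, draw]
LT 90: heading 270 -> 0
LT 180: heading 0 -> 180
FD 16: (18,-66) -> (2,-66) [heading=180, draw]
RT 180: heading 180 -> 0
Final: pos=(2,-66), heading=0, 28 segment(s) drawn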